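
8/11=0.73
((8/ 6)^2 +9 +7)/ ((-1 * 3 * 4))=-40/ 27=-1.48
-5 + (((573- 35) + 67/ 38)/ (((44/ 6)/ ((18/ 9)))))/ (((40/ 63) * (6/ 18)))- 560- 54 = 76.56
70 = 70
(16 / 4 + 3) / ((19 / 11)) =77 / 19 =4.05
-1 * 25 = -25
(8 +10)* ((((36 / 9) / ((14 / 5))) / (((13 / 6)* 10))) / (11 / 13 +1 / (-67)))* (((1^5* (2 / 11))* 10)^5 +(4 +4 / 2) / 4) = 12451623777 / 408103234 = 30.51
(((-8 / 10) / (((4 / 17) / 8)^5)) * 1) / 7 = -181741696 / 35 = -5192619.89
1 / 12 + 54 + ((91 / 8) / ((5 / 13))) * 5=4847 / 24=201.96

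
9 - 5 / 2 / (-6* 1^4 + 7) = 6.50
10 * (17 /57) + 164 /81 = 7706 /1539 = 5.01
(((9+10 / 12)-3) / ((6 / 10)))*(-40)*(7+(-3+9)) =-53300 / 9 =-5922.22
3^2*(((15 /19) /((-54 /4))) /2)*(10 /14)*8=-200 /133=-1.50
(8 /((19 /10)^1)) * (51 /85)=48 /19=2.53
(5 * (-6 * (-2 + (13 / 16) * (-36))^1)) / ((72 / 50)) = 15625 / 24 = 651.04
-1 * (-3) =3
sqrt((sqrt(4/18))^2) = sqrt(2)/3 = 0.47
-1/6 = -0.17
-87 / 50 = -1.74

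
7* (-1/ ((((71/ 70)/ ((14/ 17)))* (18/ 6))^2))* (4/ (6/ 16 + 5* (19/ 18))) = -215129600/ 592937543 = -0.36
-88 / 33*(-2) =16 / 3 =5.33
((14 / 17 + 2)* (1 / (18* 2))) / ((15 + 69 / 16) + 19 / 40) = 320 / 80733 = 0.00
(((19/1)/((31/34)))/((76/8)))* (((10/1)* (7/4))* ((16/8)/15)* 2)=952/93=10.24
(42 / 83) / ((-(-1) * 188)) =21 / 7802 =0.00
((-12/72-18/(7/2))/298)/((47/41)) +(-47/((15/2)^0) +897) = 500005057/588252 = 849.98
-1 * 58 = -58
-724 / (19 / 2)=-1448 / 19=-76.21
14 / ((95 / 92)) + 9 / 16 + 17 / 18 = 206087 / 13680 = 15.06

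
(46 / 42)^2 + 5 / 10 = 1499 / 882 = 1.70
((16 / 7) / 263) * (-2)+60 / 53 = 1.11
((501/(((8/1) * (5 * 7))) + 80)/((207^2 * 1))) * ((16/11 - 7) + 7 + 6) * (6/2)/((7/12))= 938941/12830895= 0.07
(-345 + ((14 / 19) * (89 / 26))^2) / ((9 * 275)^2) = -0.00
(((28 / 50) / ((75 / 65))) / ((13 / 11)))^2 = 23716 / 140625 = 0.17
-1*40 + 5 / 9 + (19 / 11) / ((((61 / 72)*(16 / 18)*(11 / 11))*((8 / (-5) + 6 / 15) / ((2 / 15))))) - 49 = -535655 / 6039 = -88.70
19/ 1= 19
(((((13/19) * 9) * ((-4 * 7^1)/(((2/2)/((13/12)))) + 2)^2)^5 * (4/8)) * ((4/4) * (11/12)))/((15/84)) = 112571055844755103298828125/14856594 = 7577177907988540529.47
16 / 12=4 / 3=1.33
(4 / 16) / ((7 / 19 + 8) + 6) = 19 / 1092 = 0.02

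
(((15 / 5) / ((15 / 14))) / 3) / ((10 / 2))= 14 / 75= 0.19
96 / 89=1.08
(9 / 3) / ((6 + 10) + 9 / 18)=2 / 11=0.18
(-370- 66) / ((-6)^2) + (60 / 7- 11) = -916 / 63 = -14.54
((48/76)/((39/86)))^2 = 118336/61009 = 1.94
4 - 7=-3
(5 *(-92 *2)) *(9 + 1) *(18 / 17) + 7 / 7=-9740.18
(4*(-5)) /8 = -5 /2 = -2.50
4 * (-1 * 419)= -1676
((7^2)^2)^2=5764801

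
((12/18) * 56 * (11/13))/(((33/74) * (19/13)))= 8288/171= 48.47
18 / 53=0.34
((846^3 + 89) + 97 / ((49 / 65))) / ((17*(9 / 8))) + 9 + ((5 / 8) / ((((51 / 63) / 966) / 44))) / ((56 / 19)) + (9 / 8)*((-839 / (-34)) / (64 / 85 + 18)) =6055617807379127 / 191203488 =31671063.49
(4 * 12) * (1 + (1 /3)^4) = 1312 /27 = 48.59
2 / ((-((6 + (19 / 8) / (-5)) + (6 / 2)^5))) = -80 / 9941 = -0.01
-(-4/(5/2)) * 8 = 64/5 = 12.80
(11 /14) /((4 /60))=165 /14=11.79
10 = 10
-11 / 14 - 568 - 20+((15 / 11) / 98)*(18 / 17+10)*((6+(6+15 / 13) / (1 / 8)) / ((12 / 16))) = -575.81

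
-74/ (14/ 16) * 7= -592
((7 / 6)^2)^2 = 2401 / 1296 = 1.85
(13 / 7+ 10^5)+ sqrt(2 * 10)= 2 * sqrt(5)+ 700013 / 7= 100006.33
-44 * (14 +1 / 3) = -1892 / 3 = -630.67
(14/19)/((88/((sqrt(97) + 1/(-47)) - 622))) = -204645/39292 + 7 * sqrt(97)/836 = -5.13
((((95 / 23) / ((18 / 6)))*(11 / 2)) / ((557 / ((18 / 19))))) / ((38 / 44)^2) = 79860 / 4624771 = 0.02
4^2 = 16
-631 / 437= -1.44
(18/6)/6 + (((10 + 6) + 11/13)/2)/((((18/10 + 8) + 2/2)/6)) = 202/39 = 5.18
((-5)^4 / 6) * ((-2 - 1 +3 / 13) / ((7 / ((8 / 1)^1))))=-30000 / 91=-329.67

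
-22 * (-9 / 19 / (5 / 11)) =2178 / 95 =22.93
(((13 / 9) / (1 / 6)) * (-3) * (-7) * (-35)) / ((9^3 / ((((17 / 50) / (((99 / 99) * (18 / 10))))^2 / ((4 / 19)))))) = -3497767 / 2361960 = -1.48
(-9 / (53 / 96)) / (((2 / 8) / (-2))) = 6912 / 53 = 130.42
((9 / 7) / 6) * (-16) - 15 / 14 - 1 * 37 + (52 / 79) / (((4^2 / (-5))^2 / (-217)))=-280349 / 5056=-55.45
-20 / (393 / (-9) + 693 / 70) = 600 / 1013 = 0.59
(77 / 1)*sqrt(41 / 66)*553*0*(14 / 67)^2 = 0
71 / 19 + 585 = 11186 / 19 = 588.74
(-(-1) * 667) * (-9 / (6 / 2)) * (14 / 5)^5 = -1076185824 / 3125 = -344379.46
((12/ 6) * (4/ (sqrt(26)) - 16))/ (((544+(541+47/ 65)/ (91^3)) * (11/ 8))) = -3134855360/ 73277340873+30142840 * sqrt(26)/ 73277340873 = -0.04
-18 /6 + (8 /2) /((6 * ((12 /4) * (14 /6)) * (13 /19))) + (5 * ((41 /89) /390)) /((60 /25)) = -1666781 /583128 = -2.86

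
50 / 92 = 25 / 46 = 0.54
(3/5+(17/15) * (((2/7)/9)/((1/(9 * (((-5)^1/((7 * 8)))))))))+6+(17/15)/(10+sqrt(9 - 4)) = 24915/3724 - 17 * sqrt(5)/1425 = 6.66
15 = 15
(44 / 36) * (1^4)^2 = 11 / 9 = 1.22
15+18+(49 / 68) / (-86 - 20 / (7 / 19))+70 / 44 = 25404495 / 734536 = 34.59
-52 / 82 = -0.63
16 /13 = 1.23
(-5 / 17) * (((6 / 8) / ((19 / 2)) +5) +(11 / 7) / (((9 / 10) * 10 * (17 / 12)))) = -352865 / 230622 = -1.53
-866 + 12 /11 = -9514 /11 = -864.91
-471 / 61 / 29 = -471 / 1769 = -0.27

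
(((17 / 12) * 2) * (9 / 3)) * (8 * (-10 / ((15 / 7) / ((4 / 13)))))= -3808 / 39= -97.64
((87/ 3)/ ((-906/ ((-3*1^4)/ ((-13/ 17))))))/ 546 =-493/ 2143596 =-0.00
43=43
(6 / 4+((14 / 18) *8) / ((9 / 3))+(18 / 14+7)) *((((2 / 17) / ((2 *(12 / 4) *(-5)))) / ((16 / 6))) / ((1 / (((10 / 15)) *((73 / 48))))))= -327259 / 18506880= -0.02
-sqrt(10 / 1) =-sqrt(10) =-3.16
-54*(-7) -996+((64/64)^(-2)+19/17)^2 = -177306/289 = -613.52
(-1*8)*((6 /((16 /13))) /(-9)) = 13 /3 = 4.33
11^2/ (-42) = -121/ 42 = -2.88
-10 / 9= -1.11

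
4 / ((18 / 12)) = 8 / 3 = 2.67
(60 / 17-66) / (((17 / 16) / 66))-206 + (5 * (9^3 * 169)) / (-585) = -1485323 / 289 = -5139.53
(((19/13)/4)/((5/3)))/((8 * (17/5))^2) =285/961792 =0.00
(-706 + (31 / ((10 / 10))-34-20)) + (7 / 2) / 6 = -8741 / 12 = -728.42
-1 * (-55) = 55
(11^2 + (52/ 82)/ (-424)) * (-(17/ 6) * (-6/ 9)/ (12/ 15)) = 29798705/ 104304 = 285.69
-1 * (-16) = 16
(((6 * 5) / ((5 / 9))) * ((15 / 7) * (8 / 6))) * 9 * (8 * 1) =77760 / 7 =11108.57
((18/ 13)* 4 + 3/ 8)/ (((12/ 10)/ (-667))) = -683675/ 208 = -3286.90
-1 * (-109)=109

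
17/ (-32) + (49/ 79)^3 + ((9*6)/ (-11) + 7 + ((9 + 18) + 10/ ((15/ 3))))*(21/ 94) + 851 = 6995737633669/ 8156837216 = 857.65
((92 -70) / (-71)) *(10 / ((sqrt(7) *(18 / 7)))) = -110 *sqrt(7) / 639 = -0.46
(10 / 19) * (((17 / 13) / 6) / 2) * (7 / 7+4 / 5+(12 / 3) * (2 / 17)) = 0.13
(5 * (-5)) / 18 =-25 / 18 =-1.39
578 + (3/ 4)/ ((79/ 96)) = 45734/ 79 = 578.91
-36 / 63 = -0.57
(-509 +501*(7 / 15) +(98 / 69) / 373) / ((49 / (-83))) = 2939330626 / 6305565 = 466.15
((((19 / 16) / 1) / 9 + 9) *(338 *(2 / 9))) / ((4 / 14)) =1555645 / 648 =2400.69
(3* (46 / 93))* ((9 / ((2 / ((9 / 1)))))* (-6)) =-11178 / 31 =-360.58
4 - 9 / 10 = 31 / 10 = 3.10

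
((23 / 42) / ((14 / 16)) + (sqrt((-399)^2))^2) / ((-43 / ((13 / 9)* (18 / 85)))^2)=15820183964 / 1963776675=8.06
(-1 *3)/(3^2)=-1/3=-0.33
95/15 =19/3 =6.33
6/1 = 6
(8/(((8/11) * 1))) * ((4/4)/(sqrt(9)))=3.67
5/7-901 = -6302/7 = -900.29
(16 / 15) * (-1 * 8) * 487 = -4155.73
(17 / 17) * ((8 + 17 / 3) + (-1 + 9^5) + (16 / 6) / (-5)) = 885917 / 15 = 59061.13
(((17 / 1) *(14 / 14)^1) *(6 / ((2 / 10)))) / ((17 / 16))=480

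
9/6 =3/2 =1.50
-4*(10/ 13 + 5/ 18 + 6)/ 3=-3298/ 351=-9.40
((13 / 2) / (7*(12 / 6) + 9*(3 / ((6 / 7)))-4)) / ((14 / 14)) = 13 / 83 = 0.16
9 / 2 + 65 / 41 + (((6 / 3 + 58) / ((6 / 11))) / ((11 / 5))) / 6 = 3547 / 246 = 14.42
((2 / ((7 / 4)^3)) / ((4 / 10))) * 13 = 4160 / 343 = 12.13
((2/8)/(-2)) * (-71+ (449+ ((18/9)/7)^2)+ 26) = -2475/49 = -50.51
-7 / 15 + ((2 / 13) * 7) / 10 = -14 / 39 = -0.36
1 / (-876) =-1 / 876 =-0.00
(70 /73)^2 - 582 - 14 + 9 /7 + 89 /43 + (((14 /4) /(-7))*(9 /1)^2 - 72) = -2259194713 /3208058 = -704.23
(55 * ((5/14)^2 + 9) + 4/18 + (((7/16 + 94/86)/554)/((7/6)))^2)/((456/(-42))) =-8044224268641497/173896385983488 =-46.26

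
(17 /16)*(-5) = -5.31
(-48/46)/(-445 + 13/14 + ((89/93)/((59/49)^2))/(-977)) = 106272479376/45226283386589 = 0.00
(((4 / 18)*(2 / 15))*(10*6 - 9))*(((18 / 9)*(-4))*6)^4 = 40108032 / 5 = 8021606.40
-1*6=-6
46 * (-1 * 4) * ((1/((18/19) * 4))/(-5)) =437/45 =9.71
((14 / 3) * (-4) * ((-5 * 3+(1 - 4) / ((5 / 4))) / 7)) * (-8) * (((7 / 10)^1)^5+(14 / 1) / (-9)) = 72426746 / 140625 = 515.03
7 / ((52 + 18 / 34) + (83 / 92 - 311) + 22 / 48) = -65688 / 2412721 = -0.03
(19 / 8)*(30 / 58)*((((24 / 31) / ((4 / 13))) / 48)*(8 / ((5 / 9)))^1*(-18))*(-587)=9797.64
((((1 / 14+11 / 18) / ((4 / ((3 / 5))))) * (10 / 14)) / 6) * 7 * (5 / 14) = 215 / 7056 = 0.03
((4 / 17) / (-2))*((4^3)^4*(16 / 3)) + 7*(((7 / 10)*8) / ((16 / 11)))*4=-2684327071 / 255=-10526772.83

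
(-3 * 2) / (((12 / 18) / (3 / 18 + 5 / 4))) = -51 / 4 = -12.75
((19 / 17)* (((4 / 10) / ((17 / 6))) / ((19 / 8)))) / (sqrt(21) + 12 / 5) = -384 / 36703 + 160* sqrt(21) / 36703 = 0.01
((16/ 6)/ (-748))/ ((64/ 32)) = -1/ 561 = -0.00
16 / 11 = 1.45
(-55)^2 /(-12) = -3025 /12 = -252.08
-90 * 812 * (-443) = 32374440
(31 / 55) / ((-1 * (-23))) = 0.02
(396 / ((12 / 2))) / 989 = 66 / 989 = 0.07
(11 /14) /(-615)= -11 /8610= -0.00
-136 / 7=-19.43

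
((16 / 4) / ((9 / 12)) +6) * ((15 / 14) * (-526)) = -44710 / 7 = -6387.14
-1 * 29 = -29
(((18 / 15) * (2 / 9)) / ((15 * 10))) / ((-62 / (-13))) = 13 / 34875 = 0.00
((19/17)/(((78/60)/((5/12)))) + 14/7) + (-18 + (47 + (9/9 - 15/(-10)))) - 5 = 19133/663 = 28.86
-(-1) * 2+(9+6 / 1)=17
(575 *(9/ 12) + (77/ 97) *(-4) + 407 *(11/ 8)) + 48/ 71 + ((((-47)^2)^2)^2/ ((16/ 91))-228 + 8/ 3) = 44768814428648849437/ 330576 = 135426692889528.73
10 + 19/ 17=189/ 17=11.12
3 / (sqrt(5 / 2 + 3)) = 3 * sqrt(22) / 11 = 1.28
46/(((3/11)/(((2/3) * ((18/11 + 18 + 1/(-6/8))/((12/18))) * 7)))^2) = 822295264/81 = 10151793.38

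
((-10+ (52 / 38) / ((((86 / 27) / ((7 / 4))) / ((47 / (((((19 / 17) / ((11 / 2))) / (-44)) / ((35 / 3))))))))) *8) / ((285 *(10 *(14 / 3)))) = -554322799 / 10322795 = -53.70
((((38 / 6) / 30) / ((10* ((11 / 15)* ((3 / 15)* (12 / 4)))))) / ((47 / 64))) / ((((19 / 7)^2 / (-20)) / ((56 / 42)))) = -0.24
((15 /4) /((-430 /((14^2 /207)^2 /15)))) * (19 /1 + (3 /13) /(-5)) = -5916064 /598814775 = -0.01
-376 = -376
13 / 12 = 1.08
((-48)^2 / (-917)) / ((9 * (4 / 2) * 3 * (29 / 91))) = -1664 / 11397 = -0.15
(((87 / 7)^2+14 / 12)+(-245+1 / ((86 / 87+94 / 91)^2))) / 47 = -3355411885501 / 1769588462544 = -1.90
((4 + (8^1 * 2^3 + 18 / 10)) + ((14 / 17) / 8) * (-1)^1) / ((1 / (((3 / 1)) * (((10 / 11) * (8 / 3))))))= 94788 / 187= 506.89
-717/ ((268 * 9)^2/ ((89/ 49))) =-21271/ 95023152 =-0.00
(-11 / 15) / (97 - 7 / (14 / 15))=-22 / 2685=-0.01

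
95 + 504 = 599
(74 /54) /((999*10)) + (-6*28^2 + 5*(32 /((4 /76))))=-1664.00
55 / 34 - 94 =-3141 / 34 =-92.38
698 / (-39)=-698 / 39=-17.90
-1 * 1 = -1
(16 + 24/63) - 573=-11689/21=-556.62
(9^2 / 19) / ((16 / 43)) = 3483 / 304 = 11.46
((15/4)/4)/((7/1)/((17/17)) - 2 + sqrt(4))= 15/112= 0.13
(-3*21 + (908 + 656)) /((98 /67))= 100567 /98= 1026.19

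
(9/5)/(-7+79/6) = 0.29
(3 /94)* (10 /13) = 15 /611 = 0.02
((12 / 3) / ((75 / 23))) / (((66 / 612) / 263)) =822664 / 275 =2991.51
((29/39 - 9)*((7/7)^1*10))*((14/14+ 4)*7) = -112700/39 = -2889.74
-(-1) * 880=880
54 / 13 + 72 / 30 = 426 / 65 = 6.55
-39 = -39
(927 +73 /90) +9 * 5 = 87553 /90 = 972.81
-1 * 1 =-1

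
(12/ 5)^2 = 144/ 25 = 5.76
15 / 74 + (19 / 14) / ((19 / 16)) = 697 / 518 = 1.35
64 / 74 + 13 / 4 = 609 / 148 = 4.11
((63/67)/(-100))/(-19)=63/127300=0.00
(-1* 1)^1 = -1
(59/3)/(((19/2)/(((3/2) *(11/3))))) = 11.39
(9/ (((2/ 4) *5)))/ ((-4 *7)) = -9/ 70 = -0.13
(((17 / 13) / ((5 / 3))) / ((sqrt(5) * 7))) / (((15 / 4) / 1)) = 68 * sqrt(5) / 11375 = 0.01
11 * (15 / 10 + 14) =341 / 2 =170.50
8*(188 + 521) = 5672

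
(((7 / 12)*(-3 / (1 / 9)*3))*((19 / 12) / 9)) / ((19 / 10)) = -35 / 8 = -4.38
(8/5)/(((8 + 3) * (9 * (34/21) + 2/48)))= 1344/135025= 0.01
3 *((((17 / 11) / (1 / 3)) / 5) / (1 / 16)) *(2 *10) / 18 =544 / 11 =49.45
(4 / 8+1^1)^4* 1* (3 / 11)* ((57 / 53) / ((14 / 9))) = 124659 / 130592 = 0.95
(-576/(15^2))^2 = 4096/625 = 6.55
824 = 824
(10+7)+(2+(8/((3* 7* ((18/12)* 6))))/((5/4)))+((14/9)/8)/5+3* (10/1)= 37099/756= 49.07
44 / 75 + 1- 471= -35206 / 75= -469.41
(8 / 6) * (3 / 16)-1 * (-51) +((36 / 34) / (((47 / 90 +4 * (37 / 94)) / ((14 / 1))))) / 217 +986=19392881607 / 18695852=1037.28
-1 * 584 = -584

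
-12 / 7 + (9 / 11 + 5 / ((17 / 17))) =316 / 77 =4.10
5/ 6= 0.83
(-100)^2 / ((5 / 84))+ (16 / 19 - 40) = 167960.84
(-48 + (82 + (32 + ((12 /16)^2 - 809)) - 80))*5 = -65795 /16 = -4112.19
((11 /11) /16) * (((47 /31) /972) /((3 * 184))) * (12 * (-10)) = -235 /11088576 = -0.00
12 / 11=1.09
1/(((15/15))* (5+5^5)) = 1/3130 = 0.00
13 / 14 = 0.93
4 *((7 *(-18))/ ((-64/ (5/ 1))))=315/ 8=39.38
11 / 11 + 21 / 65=1.32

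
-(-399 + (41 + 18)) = 340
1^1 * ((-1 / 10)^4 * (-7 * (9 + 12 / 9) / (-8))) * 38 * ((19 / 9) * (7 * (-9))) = -548359 / 120000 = -4.57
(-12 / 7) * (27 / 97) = -324 / 679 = -0.48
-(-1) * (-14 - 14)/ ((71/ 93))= -2604/ 71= -36.68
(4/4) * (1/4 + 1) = 5/4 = 1.25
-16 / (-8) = 2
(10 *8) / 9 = 80 / 9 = 8.89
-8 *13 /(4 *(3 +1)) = -13 /2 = -6.50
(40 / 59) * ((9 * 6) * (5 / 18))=600 / 59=10.17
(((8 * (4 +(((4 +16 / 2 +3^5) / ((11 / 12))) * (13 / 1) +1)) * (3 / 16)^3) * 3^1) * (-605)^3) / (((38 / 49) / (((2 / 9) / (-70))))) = 519344154.57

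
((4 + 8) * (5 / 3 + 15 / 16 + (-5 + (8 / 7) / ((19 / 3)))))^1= -26.58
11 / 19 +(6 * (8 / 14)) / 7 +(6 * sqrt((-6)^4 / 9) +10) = 77337 / 931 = 83.07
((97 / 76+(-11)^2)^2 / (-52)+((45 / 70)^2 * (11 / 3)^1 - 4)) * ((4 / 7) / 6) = -4268200457 / 154531104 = -27.62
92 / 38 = 46 / 19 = 2.42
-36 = -36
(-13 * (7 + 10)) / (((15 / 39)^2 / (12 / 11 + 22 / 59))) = -1419262 / 649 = -2186.84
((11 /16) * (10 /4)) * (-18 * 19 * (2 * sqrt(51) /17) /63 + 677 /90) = 7447 /576 - 1045 * sqrt(51) /952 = 5.09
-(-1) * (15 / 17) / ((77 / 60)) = 900 / 1309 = 0.69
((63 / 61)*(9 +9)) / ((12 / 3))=567 / 122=4.65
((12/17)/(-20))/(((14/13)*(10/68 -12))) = 3/1085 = 0.00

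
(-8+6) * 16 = -32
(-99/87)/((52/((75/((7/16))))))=-9900/2639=-3.75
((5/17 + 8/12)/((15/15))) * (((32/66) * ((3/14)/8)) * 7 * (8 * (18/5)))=2352/935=2.52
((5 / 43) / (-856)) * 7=-35 / 36808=-0.00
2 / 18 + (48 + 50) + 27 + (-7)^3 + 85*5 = 1864 / 9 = 207.11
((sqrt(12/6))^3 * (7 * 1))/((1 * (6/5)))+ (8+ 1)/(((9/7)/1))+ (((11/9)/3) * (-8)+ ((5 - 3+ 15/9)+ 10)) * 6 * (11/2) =35 * sqrt(2)/3+ 3154/9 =366.94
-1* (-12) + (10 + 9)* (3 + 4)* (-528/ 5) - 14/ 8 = -280691/ 20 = -14034.55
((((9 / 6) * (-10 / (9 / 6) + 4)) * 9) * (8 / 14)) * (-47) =6768 / 7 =966.86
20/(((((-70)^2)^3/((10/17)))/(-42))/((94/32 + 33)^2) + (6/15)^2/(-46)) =-396750/73144064069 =-0.00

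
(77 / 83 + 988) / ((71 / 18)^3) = 478696392 / 29706613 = 16.11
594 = 594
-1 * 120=-120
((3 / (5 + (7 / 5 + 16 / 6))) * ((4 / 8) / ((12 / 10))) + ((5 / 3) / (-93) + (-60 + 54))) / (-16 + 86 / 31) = 892451 / 2007360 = 0.44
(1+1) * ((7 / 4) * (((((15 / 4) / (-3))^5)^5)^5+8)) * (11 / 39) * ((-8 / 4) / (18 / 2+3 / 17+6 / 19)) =928118095210194318888146530912087146984717103260791155100173556590045438465308541286874061 / 3433959146444158420530277024163900767273537982740402977295163975734673750884352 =270276393990.08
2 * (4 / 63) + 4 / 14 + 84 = 5318 / 63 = 84.41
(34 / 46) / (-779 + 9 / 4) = -68 / 71461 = -0.00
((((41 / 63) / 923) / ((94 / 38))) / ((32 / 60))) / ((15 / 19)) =14801 / 21864024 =0.00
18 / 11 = 1.64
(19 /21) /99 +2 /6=712 /2079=0.34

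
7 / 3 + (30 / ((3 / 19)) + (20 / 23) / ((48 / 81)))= 53489 / 276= 193.80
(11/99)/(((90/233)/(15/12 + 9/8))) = 4427/6480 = 0.68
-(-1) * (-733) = -733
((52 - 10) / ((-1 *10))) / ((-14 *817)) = 3 / 8170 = 0.00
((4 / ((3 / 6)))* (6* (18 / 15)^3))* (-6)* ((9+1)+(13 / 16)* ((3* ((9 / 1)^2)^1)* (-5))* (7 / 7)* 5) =61286544 / 25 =2451461.76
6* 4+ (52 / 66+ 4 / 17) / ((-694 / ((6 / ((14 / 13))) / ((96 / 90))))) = 23.99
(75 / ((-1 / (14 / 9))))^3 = -42875000 / 27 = -1587962.96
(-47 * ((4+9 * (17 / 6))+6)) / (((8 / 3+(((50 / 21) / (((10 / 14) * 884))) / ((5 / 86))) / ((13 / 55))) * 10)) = -28761603 / 506980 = -56.73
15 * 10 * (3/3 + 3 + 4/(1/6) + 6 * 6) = 9600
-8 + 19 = 11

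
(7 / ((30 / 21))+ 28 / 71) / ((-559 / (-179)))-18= -6471159 / 396890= -16.30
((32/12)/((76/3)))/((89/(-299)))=-598/1691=-0.35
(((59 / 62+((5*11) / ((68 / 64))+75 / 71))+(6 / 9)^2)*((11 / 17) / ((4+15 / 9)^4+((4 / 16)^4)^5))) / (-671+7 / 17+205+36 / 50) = -558255217441347993600 / 7627694155944288015285089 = -0.00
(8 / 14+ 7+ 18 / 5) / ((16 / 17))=6647 / 560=11.87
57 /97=0.59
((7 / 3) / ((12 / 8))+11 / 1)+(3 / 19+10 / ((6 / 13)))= 5879 / 171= 34.38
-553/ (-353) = 553/ 353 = 1.57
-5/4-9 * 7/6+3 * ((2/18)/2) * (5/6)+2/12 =-103/9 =-11.44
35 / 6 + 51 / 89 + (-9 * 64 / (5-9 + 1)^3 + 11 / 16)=121441 / 4272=28.43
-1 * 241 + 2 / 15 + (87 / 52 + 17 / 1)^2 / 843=-913509969 / 3799120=-240.45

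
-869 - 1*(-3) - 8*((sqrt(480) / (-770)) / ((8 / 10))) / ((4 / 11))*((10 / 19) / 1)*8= -866 + 80*sqrt(30) / 133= -862.71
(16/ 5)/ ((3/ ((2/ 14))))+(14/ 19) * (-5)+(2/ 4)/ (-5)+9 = 21419/ 3990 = 5.37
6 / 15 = 2 / 5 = 0.40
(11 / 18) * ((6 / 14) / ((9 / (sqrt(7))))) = 11 * sqrt(7) / 378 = 0.08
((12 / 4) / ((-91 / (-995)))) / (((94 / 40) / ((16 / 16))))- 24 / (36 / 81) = -171258 / 4277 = -40.04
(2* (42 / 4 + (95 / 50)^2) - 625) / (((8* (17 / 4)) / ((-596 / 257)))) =4446011 / 109225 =40.71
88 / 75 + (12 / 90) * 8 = 56 / 25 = 2.24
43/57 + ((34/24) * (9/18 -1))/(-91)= 31627/41496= 0.76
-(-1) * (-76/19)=-4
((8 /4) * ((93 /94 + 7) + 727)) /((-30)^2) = 69089 /42300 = 1.63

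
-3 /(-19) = 3 /19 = 0.16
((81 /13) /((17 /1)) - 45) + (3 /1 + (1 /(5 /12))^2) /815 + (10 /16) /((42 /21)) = -3192375241 /72046000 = -44.31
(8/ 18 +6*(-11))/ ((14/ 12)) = -1180/ 21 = -56.19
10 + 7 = 17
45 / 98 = 0.46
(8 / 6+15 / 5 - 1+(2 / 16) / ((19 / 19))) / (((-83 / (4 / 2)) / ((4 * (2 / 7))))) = -2 / 21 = -0.10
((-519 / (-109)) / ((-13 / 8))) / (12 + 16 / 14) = -7266 / 32591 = -0.22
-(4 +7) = -11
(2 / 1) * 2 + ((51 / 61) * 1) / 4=1027 / 244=4.21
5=5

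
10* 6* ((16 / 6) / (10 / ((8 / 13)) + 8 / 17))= 10880 / 1137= 9.57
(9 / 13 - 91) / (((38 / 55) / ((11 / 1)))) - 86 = -376377 / 247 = -1523.79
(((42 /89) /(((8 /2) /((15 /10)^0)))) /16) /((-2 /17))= -357 /5696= -0.06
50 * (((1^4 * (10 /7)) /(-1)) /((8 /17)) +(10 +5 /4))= 2875 /7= 410.71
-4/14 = -2/7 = -0.29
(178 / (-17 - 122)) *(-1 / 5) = 178 / 695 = 0.26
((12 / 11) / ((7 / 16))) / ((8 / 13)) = 312 / 77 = 4.05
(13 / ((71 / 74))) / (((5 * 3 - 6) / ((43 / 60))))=20683 / 19170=1.08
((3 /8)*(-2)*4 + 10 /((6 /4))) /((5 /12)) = 44 /5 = 8.80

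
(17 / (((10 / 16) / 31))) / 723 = 4216 / 3615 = 1.17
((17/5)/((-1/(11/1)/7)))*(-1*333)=435897/5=87179.40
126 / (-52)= -63 / 26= -2.42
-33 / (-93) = 11 / 31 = 0.35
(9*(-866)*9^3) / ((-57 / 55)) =104166810 / 19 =5482463.68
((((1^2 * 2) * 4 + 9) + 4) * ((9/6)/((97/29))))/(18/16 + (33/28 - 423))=-17052/761741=-0.02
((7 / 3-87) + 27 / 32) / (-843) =8047 / 80928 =0.10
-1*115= -115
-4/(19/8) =-32/19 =-1.68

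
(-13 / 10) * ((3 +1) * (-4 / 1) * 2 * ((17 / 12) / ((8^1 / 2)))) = 221 / 15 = 14.73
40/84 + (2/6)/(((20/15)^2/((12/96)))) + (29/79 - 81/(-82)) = 16146265/8706432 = 1.85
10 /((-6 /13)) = -65 /3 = -21.67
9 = 9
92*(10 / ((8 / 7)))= 805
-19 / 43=-0.44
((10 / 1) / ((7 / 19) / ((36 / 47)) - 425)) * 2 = -13680 / 290371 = -0.05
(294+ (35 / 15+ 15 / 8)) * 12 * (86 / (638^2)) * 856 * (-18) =-1185456852 / 101761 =-11649.42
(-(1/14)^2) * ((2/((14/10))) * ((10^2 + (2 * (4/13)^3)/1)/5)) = -15702/107653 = -0.15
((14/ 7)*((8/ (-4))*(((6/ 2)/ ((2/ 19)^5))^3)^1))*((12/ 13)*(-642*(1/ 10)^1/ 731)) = 394724483903774630572299/ 97310720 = 4056330935623275.94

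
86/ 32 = 43/ 16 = 2.69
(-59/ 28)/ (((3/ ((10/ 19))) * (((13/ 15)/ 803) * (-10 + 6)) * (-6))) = -1184425/ 82992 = -14.27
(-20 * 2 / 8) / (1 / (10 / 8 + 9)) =-205 / 4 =-51.25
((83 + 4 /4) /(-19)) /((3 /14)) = -392 /19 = -20.63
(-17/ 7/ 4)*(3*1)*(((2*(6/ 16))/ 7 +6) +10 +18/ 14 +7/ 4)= -3417/ 98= -34.87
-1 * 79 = -79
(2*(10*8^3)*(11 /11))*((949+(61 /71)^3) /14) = 1740208742400 /2505377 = 694589.57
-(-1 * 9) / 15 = 3 / 5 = 0.60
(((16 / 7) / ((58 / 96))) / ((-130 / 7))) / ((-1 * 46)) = 192 / 43355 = 0.00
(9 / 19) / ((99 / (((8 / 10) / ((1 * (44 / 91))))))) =91 / 11495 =0.01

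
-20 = -20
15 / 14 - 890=-12445 / 14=-888.93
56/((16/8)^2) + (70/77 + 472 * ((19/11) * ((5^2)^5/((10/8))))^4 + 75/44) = 916592955589294433593750000000972961/58564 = 15651133044008169414550750000000.00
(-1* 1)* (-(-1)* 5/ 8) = -0.62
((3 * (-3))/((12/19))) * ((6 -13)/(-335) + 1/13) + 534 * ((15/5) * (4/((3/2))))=37196979/8710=4270.61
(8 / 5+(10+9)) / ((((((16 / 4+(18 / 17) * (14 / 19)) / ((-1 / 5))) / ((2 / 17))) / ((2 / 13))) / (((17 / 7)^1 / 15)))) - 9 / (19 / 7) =-830483861 / 250272750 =-3.32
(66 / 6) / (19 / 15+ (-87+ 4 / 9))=-495 / 3838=-0.13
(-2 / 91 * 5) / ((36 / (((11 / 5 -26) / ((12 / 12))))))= 17 / 234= 0.07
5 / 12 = 0.42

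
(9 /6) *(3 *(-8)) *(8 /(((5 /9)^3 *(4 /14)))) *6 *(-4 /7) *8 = 20155392 /125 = 161243.14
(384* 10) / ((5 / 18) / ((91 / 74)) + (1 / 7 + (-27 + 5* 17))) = 786240 / 11951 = 65.79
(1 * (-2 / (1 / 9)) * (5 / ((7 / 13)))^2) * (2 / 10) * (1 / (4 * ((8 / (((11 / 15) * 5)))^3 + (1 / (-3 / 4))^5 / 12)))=-1475824779 / 190844416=-7.73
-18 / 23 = -0.78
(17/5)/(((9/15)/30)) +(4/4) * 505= 675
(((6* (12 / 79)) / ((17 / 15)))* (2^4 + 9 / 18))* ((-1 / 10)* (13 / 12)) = -3861 / 2686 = -1.44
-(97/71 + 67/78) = -12323/5538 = -2.23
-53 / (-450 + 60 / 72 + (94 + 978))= -318 / 3737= -0.09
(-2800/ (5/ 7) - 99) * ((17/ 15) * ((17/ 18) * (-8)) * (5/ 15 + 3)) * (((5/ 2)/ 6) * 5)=58074550/ 243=238989.92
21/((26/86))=903/13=69.46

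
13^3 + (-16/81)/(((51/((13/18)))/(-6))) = 27227629/12393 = 2197.02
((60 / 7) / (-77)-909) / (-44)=490011 / 23716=20.66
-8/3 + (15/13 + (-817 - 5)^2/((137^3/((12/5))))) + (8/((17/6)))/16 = -320494/454155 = -0.71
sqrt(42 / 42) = 1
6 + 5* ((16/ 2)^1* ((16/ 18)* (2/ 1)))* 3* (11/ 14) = 3646/ 21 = 173.62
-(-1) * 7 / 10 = 7 / 10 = 0.70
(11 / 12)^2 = 0.84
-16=-16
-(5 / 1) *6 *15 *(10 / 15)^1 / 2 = -150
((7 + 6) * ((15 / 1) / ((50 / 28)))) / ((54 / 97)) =8827 / 45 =196.16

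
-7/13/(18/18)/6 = -0.09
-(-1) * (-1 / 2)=-1 / 2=-0.50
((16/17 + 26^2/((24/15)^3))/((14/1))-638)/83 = -19074859/2528512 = -7.54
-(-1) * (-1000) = -1000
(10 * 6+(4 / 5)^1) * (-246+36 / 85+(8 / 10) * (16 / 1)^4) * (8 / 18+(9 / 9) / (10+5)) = 31013533408 / 19125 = 1621622.66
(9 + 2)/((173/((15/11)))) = 15/173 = 0.09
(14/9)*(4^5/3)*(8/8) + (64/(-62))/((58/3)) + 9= 13105225/24273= 539.91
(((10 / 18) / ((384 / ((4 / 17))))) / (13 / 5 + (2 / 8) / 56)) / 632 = 175 / 846186696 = 0.00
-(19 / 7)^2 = -361 / 49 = -7.37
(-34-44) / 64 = -39 / 32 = -1.22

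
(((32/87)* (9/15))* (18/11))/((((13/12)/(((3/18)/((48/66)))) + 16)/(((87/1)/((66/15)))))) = 72/209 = 0.34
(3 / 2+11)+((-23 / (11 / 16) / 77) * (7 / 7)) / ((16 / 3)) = 21037 / 1694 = 12.42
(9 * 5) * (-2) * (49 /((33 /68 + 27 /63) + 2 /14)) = -2099160 /503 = -4173.28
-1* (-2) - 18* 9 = -160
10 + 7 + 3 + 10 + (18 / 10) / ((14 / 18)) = 1131 / 35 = 32.31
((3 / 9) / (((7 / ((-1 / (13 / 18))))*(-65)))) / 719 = 6 / 4252885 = 0.00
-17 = -17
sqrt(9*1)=3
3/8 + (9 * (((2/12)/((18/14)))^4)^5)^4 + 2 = 1413169846286339920115415017271049627493031413795934312274025705989768887377523632350479340533797283452480336404747157681166852715836289/595018882646879966364385270429915632628644805808814447273273981469359305752390100195219905123237164959443983655787850777861330636374016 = 2.38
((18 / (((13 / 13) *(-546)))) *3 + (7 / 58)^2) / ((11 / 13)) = -2347 / 23548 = -0.10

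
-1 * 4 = -4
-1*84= -84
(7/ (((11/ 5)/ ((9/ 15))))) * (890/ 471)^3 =4934783000/ 383119407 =12.88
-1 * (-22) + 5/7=159/7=22.71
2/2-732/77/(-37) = 3581/2849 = 1.26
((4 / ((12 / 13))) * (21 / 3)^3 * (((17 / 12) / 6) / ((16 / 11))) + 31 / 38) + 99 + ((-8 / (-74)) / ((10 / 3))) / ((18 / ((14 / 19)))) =218078177 / 639360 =341.09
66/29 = 2.28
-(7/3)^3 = -343/27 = -12.70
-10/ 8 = -5/ 4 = -1.25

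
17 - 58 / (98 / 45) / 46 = 37013 / 2254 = 16.42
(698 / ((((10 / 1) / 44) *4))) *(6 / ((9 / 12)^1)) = 30712 / 5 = 6142.40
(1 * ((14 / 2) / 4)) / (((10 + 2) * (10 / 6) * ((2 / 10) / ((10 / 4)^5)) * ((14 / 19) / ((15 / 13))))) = 890625 / 13312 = 66.90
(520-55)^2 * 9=1946025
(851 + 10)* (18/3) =5166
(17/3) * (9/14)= 51/14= 3.64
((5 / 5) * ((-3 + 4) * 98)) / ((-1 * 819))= -14 / 117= -0.12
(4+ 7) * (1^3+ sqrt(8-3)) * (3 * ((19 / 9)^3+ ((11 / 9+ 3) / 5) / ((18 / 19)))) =412984 / 1215+ 412984 * sqrt(5) / 1215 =1099.95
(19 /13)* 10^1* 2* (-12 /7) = -4560 /91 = -50.11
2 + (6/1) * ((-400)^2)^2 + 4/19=2918400000042/19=153600000002.21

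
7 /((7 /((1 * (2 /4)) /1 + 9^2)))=163 /2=81.50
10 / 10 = 1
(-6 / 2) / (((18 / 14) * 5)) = -7 / 15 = -0.47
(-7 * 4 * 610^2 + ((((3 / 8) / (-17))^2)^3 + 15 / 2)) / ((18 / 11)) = -6367039.86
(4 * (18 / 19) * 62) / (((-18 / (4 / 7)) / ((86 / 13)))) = -85312 / 1729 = -49.34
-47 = -47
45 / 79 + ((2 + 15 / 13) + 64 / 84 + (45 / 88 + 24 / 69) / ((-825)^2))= 44420700021671 / 9903458565000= 4.49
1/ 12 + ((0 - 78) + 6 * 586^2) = 24723577/ 12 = 2060298.08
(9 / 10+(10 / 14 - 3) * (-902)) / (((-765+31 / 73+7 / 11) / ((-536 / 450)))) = 15535899566 / 4830863625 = 3.22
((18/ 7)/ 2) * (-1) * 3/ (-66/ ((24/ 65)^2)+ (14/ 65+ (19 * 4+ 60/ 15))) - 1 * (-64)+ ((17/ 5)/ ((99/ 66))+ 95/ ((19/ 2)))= 20185337848/ 264634755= 76.28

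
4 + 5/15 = 13/3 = 4.33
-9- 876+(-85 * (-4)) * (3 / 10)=-783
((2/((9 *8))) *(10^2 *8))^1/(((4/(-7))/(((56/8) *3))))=-2450/3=-816.67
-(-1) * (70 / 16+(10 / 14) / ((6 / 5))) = 835 / 168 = 4.97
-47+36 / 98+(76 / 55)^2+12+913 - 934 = -53.72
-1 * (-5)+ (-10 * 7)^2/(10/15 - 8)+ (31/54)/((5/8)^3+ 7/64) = -35563369/53757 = -661.56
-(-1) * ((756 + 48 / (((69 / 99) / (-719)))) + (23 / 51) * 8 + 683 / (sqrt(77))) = -48679.77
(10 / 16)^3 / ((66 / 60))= 625 / 2816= 0.22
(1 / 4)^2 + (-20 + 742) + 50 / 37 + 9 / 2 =430925 / 592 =727.91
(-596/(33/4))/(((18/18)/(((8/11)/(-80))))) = 0.66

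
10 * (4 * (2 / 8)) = 10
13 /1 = 13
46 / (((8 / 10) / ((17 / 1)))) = 1955 / 2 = 977.50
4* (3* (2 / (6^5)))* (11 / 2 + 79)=169 / 648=0.26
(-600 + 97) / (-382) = 503 / 382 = 1.32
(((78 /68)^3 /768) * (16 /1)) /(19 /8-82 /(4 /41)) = -2197 /58562960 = -0.00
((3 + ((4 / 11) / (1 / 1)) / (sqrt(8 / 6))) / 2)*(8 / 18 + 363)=3271*sqrt(3) / 99 + 3271 / 6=602.39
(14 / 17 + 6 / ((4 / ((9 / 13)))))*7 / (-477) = -5761 / 210834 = -0.03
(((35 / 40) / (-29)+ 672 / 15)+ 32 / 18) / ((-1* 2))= -485957 / 20880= -23.27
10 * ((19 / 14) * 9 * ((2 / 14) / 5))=171 / 49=3.49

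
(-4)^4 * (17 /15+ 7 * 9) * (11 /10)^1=18059.95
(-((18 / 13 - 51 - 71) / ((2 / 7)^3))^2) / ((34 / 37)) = -83612673704 / 2873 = -29102914.62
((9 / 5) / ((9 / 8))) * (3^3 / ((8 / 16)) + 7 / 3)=1352 / 15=90.13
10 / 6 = 5 / 3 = 1.67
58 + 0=58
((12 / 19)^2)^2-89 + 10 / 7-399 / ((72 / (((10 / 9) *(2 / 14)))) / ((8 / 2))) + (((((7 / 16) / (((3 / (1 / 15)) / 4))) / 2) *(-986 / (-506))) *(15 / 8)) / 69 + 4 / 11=-830750331980665 / 9172855226304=-90.57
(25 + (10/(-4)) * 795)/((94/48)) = -47100/47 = -1002.13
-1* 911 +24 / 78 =-11839 / 13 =-910.69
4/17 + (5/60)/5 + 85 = 86957/1020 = 85.25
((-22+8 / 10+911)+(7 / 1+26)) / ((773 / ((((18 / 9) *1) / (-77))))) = -0.03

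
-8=-8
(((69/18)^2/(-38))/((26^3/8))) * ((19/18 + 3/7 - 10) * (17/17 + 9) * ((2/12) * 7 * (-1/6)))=-2838085/973780704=-0.00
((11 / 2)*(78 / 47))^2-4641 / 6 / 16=2471989 / 70688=34.97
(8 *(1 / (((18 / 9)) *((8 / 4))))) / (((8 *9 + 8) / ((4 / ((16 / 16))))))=1 / 10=0.10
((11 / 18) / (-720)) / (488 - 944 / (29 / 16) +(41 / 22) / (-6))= 3509 / 137001240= 0.00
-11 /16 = -0.69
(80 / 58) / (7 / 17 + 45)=170 / 5597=0.03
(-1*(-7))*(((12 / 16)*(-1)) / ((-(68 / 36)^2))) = 1701 / 1156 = 1.47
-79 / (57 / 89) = -7031 / 57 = -123.35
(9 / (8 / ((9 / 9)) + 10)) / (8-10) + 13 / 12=0.83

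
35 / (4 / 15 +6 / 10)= 525 / 13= 40.38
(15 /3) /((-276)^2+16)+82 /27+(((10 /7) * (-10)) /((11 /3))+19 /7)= 41983277 /22629024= 1.86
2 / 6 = 1 / 3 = 0.33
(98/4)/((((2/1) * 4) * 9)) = 49/144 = 0.34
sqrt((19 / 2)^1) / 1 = sqrt(38) / 2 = 3.08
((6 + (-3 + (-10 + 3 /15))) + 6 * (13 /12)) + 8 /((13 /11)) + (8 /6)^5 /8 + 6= 410543 /31590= 13.00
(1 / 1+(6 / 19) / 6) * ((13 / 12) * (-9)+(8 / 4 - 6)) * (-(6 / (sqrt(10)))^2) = 990 / 19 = 52.11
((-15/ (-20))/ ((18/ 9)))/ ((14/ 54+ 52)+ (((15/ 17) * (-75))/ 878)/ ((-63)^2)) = 29620647/ 4127873356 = 0.01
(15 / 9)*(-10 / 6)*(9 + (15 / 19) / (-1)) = -1300 / 57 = -22.81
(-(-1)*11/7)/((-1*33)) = -1/21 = -0.05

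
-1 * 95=-95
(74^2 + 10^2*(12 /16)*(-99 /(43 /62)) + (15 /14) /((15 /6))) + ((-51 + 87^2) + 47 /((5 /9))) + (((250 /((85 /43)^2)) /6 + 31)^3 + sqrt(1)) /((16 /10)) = 373294555399675727 /7846640930520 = 47573.80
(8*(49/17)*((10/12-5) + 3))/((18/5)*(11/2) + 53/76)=-521360/397239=-1.31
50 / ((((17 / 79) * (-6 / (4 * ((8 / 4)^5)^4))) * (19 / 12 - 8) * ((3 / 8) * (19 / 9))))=795240038400 / 24871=31974590.42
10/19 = 0.53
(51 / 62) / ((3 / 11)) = 187 / 62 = 3.02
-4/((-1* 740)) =1/185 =0.01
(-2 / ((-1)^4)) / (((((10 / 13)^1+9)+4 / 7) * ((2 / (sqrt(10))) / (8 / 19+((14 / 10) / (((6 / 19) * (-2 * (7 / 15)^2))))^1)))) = 67483 * sqrt(10) / 71516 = 2.98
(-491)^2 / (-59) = -241081 / 59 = -4086.12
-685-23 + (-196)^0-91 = -798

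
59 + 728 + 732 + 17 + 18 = 1554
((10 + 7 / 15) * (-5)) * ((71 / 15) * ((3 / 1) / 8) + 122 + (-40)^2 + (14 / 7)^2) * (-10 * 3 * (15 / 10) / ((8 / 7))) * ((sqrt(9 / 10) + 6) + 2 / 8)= 683576901 * sqrt(10) / 640 + 5696474175 / 256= 25629445.94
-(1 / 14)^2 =-1 / 196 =-0.01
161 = 161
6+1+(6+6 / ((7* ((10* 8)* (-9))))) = 10919 / 840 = 13.00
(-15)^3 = -3375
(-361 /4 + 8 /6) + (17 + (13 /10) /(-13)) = -4321 /60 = -72.02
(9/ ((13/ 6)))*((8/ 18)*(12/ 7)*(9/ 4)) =648/ 91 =7.12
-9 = -9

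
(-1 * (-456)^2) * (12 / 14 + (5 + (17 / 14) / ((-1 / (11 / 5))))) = -23184864 / 35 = -662424.69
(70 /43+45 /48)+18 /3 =5893 /688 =8.57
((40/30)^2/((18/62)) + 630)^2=2654928676/6561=404653.05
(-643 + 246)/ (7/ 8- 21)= 19.73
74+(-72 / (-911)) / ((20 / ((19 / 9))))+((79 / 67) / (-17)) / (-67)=25726082649 / 347605715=74.01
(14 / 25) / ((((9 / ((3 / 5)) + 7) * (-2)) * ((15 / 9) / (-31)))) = 651 / 2750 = 0.24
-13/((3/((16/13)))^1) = -16/3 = -5.33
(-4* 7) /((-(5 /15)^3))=756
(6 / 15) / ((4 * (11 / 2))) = 1 / 55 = 0.02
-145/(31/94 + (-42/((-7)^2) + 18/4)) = -47705/1307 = -36.50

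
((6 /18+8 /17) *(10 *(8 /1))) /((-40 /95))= -7790 /51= -152.75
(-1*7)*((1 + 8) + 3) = -84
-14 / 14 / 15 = -1 / 15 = -0.07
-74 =-74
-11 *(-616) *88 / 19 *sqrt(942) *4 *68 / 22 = 7372288 *sqrt(942) / 19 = 11908968.41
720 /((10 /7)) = 504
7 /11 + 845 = 9302 /11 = 845.64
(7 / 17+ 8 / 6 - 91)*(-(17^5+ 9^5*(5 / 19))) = 124144547456 / 969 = 128116148.05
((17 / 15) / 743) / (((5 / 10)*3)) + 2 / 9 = 0.22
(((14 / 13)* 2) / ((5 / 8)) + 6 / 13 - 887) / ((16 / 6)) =-172203 / 520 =-331.16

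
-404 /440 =-101 /110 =-0.92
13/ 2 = 6.50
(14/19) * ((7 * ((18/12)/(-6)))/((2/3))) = -147/76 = -1.93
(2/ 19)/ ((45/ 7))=14/ 855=0.02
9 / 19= 0.47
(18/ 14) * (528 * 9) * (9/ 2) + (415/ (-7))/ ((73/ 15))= 14043063/ 511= 27481.53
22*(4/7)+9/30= 901/70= 12.87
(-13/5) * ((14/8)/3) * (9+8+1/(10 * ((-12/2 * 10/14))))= -463463/18000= -25.75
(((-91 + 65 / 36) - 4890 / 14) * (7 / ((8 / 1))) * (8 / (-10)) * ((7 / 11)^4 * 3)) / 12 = 265303297 / 21083040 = 12.58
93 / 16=5.81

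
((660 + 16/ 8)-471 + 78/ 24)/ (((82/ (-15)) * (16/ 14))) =-81585/ 2624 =-31.09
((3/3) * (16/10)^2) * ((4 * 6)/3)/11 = 512/275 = 1.86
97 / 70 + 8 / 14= 137 / 70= 1.96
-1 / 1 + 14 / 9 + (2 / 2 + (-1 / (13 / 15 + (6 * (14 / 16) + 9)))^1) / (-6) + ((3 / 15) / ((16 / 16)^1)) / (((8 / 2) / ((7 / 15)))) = 345497 / 816300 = 0.42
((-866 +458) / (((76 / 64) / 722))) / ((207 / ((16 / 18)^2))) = -5292032 / 5589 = -946.87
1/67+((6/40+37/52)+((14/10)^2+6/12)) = 145303/43550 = 3.34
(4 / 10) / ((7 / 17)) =34 / 35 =0.97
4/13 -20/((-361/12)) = 4564/4693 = 0.97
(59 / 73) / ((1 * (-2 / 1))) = -59 / 146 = -0.40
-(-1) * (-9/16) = -9/16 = -0.56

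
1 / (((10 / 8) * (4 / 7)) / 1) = 7 / 5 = 1.40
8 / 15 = 0.53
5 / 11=0.45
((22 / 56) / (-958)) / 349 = -11 / 9361576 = -0.00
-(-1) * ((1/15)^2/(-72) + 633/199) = 10254401/3223800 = 3.18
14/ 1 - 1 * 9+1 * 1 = 6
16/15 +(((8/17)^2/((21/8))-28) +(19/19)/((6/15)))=-1477739/60690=-24.35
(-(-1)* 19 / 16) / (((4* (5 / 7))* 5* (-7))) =-19 / 1600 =-0.01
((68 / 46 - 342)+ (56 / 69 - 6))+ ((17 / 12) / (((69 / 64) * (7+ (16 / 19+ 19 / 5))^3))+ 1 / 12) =-48396294334483 / 140025048156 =-345.63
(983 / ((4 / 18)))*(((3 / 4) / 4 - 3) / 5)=-79623 / 32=-2488.22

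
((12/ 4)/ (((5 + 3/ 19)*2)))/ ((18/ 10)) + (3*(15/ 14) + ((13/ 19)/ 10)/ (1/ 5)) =41537/ 11172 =3.72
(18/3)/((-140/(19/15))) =-0.05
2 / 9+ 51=461 / 9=51.22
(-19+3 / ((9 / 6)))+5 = -12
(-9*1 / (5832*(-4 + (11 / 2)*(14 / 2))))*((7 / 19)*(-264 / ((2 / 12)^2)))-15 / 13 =-1.00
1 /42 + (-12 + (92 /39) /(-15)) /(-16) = 3209 /4095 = 0.78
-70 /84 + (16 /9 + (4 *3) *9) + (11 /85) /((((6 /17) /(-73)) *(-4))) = 115.64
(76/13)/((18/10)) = 380/117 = 3.25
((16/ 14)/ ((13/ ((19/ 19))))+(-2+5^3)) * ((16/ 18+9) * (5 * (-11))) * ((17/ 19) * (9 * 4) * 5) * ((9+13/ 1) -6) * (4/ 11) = -108461523200/ 1729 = -62730782.65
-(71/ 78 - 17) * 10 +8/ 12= 6301/ 39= 161.56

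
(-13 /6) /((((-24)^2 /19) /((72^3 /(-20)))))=6669 /5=1333.80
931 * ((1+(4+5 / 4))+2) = 30723 / 4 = 7680.75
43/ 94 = 0.46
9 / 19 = 0.47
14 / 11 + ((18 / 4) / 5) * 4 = 268 / 55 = 4.87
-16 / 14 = -8 / 7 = -1.14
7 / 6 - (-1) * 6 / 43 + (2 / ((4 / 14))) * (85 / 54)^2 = 2338507 / 125388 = 18.65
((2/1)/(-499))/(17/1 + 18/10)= -5/23453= -0.00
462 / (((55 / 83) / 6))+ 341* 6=31146 / 5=6229.20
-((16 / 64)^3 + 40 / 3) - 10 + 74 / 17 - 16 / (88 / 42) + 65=1377551 / 35904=38.37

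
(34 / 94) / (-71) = -17 / 3337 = -0.01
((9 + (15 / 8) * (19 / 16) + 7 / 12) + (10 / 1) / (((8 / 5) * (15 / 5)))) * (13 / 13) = 5335 / 384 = 13.89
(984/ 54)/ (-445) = -164/ 4005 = -0.04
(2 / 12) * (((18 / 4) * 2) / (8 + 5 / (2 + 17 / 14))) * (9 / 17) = 243 / 2924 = 0.08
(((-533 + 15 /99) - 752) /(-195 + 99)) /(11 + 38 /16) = 10600 /10593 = 1.00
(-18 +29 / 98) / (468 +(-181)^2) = -1735 / 3256442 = -0.00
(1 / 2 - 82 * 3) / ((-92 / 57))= 27987 / 184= 152.10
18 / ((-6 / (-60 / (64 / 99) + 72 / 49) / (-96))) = -1289034 / 49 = -26306.82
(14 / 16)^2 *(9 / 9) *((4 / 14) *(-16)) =-7 / 2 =-3.50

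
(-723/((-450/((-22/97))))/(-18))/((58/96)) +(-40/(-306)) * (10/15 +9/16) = 0.19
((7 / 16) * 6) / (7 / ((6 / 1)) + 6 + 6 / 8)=63 / 190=0.33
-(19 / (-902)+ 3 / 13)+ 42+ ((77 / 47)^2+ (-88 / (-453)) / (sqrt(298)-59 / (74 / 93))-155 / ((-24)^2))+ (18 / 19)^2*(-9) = 418309135738989920424005 / 11579528373443904025152-481888*sqrt(298) / 12899320413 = 36.12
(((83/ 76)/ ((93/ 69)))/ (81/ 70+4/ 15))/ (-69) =-2905/ 352222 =-0.01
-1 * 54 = -54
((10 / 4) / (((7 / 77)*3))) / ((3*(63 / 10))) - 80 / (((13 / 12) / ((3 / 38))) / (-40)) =32727125 / 140049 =233.68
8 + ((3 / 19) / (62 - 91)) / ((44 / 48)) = 48452 / 6061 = 7.99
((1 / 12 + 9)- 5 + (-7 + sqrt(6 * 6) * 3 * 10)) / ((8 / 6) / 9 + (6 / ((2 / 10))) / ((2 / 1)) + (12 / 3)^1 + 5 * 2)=19125 / 3148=6.08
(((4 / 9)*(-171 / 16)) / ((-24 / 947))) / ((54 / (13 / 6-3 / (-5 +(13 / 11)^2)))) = 70586539 / 6780672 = 10.41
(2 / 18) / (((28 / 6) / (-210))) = -5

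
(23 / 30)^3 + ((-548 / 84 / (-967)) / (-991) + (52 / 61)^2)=793436434394153 / 673940572893000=1.18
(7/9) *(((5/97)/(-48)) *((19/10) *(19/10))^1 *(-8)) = 2527/104760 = 0.02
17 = 17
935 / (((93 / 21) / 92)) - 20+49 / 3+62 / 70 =63215648 / 3255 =19421.09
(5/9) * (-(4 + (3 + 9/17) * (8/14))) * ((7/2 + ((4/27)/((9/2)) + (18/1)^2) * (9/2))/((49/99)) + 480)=-1806716810/157437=-11475.81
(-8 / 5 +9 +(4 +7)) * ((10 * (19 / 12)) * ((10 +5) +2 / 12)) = 39767 / 9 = 4418.56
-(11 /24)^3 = -1331 /13824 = -0.10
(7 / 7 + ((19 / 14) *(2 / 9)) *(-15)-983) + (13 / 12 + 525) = -460.44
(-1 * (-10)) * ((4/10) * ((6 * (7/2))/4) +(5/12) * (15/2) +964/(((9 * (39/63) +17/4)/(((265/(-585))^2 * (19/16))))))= 877650071/3011580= 291.43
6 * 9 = 54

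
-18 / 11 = -1.64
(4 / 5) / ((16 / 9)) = 9 / 20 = 0.45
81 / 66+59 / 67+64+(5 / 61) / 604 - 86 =-540147777 / 27154028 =-19.89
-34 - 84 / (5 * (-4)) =-149 / 5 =-29.80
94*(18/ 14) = 846/ 7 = 120.86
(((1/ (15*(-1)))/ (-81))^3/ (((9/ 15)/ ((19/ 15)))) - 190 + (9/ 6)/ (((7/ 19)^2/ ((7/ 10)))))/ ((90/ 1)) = -82381738481243/ 40679151345000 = -2.03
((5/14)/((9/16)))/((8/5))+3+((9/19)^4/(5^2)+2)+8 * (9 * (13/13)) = 15886543243/205255575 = 77.40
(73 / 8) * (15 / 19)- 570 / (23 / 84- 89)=15438795 / 1132856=13.63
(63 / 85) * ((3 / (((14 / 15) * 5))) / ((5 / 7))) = 567 / 850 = 0.67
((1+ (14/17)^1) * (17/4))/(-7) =-31/28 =-1.11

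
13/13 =1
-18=-18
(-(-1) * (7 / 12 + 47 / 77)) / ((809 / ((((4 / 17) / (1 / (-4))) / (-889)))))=4412 / 2824302327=0.00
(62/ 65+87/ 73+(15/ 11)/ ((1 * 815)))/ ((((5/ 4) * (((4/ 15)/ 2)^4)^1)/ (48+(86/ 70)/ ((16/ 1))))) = 68406341535/ 261778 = 261314.33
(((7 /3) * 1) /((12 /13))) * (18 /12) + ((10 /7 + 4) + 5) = 2389 /168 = 14.22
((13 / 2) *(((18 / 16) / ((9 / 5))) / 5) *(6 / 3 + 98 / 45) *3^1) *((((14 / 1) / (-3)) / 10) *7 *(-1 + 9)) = -59878 / 225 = -266.12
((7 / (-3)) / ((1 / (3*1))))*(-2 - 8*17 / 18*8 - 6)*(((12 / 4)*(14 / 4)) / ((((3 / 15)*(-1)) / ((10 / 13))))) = -754600 / 39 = -19348.72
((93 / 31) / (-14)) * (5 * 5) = -75 / 14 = -5.36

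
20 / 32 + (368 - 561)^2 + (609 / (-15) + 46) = 1490201 / 40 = 37255.02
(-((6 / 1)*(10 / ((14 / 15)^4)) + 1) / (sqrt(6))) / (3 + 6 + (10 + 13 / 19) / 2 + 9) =-1.40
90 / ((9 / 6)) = 60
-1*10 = -10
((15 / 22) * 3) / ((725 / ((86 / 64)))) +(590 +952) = 157407747 / 102080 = 1542.00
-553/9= -61.44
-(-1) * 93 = 93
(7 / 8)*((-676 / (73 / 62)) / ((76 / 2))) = -36673 / 2774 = -13.22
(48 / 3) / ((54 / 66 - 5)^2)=484 / 529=0.91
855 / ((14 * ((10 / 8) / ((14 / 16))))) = 171 / 4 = 42.75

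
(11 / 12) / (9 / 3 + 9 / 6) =11 / 54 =0.20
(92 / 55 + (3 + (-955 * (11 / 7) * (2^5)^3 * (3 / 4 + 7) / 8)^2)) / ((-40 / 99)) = -5616872137058440.95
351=351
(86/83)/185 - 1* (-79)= 1213131/15355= 79.01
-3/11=-0.27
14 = 14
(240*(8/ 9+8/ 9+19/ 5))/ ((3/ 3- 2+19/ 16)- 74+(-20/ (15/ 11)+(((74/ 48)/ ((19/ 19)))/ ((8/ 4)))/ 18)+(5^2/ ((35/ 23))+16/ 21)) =-8096256/ 430895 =-18.79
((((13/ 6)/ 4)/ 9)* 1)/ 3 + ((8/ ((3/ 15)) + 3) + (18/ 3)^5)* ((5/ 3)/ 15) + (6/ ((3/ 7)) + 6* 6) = 595381/ 648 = 918.80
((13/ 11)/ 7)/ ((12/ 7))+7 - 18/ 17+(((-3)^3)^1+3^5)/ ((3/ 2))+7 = 352397/ 2244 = 157.04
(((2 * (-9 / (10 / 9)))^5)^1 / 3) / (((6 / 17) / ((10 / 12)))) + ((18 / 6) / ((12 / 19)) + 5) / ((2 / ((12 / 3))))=-2195334021 / 2500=-878133.61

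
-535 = -535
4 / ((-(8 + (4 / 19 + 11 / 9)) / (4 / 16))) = -171 / 1613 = -0.11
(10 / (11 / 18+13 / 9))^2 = 32400 / 1369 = 23.67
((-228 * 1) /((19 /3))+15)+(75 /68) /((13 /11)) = -17739 /884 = -20.07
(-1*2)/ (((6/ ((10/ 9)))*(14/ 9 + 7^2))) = -2/ 273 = -0.01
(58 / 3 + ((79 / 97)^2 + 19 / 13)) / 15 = 7874098 / 5504265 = 1.43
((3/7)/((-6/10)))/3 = -5/21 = -0.24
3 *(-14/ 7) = -6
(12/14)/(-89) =-6/623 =-0.01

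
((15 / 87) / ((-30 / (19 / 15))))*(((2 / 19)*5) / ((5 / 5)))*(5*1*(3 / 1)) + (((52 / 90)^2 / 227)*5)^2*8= -13980721943 / 245109282525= -0.06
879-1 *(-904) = 1783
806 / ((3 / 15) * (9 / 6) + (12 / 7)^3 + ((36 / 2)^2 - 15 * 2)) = 2764580 / 1026729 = 2.69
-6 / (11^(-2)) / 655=-726 / 655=-1.11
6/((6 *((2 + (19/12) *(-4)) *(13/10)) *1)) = -30/169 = -0.18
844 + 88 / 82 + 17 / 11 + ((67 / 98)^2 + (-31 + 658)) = 6384862147 / 4331404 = 1474.09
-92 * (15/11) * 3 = -4140/11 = -376.36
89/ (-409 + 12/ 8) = -178/ 815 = -0.22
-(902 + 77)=-979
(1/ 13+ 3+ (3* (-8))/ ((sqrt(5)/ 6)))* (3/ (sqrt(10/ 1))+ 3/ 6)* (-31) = -124* (5+ 3* sqrt(10))* (25-234* sqrt(5))/ 325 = 2753.91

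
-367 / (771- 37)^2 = -1 / 1468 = -0.00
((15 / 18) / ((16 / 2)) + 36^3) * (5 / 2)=11197465 / 96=116640.26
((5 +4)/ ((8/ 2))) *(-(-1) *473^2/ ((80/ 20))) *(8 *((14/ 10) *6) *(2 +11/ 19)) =2071954269/ 95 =21810044.94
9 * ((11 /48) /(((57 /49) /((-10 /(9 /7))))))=-18865 /1368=-13.79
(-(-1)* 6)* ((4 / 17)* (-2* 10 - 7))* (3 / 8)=-243 / 17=-14.29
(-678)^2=459684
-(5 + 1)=-6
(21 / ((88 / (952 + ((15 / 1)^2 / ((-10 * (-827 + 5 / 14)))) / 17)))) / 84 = 187297747 / 69252832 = 2.70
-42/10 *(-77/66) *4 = 98/5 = 19.60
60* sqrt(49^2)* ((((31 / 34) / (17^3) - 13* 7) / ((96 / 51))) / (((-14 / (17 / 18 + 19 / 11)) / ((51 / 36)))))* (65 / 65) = 281442645365 / 7324416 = 38425.27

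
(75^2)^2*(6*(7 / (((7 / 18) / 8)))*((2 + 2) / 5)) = 21870000000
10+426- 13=423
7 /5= 1.40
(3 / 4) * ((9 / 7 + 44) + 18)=1329 / 28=47.46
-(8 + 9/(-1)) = 1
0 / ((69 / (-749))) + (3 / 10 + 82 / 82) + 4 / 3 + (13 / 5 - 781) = -23273 / 30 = -775.77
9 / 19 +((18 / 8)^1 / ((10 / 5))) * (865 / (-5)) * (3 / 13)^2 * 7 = -72.08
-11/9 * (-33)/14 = 2.88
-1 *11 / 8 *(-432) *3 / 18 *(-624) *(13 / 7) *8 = -6424704 / 7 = -917814.86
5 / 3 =1.67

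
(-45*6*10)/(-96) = 225/8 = 28.12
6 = 6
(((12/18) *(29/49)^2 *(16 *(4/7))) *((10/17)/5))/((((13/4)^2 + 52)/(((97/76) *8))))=668278784/16302268983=0.04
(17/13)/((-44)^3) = -17/1107392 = -0.00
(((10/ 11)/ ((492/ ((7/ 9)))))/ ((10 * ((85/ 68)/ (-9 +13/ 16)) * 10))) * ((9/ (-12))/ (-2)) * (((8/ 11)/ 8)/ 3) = -917/ 857260800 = -0.00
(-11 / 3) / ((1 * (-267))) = 11 / 801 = 0.01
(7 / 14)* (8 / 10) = 2 / 5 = 0.40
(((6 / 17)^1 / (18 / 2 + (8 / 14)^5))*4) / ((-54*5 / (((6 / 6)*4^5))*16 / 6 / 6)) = -17210368 / 12944395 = -1.33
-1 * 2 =-2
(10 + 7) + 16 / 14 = 127 / 7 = 18.14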